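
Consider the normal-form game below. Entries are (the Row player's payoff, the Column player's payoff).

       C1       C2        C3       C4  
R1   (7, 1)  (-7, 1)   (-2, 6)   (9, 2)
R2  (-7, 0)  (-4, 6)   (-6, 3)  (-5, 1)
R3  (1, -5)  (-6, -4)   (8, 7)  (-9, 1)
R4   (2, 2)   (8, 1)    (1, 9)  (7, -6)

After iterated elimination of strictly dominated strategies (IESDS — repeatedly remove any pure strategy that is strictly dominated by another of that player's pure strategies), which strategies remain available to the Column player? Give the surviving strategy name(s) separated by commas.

C3

The Row player's strategy R2 is strictly dominated by R4 (C1: 2>-7, C2: 8>-4, C3: 1>-6, C4: 7>-5) and is removed.
The Column player's strategy C1 is strictly dominated by C3 (R1: 6>1, R3: 7>-5, R4: 9>2) and is removed.
Column C2 is eliminated: C3 beats it against every remaining row (R1: 6>1, R3: 7>-4, R4: 9>1).
The Column player's strategy C4 is strictly dominated by C3 (R1: 6>2, R3: 7>1, R4: 9>-6) and is removed.
The Row player's strategy R1 is strictly dominated by R3 (C3: 8>-2) and is removed.
The Row player's strategy R4 is strictly dominated by R3 (C3: 8>1) and is removed.
Among the remaining strategies, none is strictly dominated by another pure strategy of the same player, so the elimination stops.
Surviving strategies — the Row player: {R3}; the Column player: {C3}.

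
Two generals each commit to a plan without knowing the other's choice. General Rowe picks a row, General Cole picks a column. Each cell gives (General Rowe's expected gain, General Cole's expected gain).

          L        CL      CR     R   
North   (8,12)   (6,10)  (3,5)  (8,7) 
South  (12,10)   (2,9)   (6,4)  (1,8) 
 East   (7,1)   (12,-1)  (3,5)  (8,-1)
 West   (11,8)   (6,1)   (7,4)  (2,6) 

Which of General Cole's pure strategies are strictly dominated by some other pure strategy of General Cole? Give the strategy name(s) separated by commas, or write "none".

CL, R

L is not dominated — it holds its own against CL at North (12>10); CR at North (12>5); R at North (12>7).
CL: dominated, since L does at least as well everywhere (North: 12>10, South: 10>9, East: 1>-1, West: 8>1).
Nothing dominates CR: L at East (5>1); CL at East (5>-1); R at East (5>-1).
L strictly dominates R — North: 12>7, South: 10>8, East: 1>-1, West: 8>6.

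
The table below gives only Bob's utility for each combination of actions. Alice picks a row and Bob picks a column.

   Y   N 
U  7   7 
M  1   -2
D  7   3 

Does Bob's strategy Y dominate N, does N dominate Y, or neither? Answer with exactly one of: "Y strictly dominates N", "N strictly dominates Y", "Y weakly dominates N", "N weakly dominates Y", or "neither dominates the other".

Compare Y to N across each opponent action: U: 7=7, M: 1>-2, D: 7>3.
Y is at least as good everywhere and strictly better somewhere (tied only at U), so Y weakly but not strictly dominates N.

Y weakly dominates N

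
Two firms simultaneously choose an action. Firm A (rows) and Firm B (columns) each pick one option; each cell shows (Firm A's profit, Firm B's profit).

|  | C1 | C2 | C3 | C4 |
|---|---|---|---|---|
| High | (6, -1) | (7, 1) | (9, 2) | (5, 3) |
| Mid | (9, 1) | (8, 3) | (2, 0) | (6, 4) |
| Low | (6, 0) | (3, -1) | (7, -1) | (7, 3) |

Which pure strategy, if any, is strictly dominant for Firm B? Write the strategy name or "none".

C4 vs C1: High: 3>-1, Mid: 4>1, Low: 3>0.
C4 vs C2: High: 3>1, Mid: 4>3, Low: 3>-1.
C4 vs C3: High: 3>2, Mid: 4>0, Low: 3>-1.
C4 strictly beats every other strategy against every opponent action, so it is strictly dominant.

C4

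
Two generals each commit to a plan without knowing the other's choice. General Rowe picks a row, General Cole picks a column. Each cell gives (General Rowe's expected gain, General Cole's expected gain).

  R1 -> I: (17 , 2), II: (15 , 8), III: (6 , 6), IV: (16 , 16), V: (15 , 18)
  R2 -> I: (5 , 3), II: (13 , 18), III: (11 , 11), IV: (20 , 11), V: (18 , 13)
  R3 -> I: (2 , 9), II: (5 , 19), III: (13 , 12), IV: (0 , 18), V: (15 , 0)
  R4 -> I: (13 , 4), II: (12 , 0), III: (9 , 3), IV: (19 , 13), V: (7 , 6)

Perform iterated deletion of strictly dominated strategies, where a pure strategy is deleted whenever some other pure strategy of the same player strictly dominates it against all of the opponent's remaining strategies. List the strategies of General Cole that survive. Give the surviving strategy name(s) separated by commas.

General Cole's strategy I is strictly dominated by IV (R1: 16>2, R2: 11>3, R3: 18>9, R4: 13>4) and is removed.
Row R4 is eliminated: R2 beats it against every remaining column (II: 13>12, III: 11>9, IV: 20>19, V: 18>7).
Column III is eliminated: II beats it against every remaining row (R1: 8>6, R2: 18>11, R3: 19>12).
Row R3 is eliminated: R2 beats it against every remaining column (II: 13>5, IV: 20>0, V: 18>15).
General Cole's strategy IV is strictly dominated by V (R1: 18>16, R2: 13>11) and is removed.
Among the remaining strategies, none is strictly dominated by another pure strategy of the same player, so the elimination stops.
Surviving strategies — General Rowe: {R1, R2}; General Cole: {II, V}.

II, V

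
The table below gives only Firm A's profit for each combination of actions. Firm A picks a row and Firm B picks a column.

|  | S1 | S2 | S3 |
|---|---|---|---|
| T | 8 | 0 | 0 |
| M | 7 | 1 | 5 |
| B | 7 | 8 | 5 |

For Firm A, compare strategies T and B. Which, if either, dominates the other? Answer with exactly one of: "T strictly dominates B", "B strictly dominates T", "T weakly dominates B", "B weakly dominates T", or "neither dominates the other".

T's payoffs vs B's, by Firm B's action — S1: 8>7, S2: 0<8, S3: 0<5.
T does better at S1 but worse at S2, S3; neither strategy dominates the other.

neither dominates the other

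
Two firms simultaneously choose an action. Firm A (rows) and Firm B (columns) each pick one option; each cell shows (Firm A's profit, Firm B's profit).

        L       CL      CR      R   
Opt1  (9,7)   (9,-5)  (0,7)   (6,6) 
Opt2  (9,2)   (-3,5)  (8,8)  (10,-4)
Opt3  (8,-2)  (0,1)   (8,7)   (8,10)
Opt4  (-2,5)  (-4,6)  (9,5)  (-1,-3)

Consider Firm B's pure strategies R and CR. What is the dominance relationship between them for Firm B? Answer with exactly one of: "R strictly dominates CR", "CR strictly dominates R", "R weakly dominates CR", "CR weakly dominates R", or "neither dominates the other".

R's payoffs vs CR's, by Firm A's action — Opt1: 6<7, Opt2: -4<8, Opt3: 10>7, Opt4: -3<5.
R does better at Opt3 but worse at Opt1, Opt2, Opt4; neither strategy dominates the other.

neither dominates the other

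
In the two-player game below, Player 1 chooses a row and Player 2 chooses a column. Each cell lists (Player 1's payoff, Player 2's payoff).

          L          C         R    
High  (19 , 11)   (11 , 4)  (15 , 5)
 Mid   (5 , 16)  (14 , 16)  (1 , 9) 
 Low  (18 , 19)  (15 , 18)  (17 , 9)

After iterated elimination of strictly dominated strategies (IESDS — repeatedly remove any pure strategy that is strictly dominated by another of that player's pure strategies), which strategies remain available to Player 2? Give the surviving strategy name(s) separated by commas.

For Player 1, Low strictly dominates Mid on the remaining columns (L: 18>5, C: 15>14, R: 17>1); eliminate Mid.
Player 2's strategy C is strictly dominated by L (High: 11>4, Low: 19>18) and is removed.
Player 2's strategy R is strictly dominated by L (High: 11>5, Low: 19>9) and is removed.
For Player 1, High strictly dominates Low on the remaining columns (L: 19>18); eliminate Low.
Among the remaining strategies, none is strictly dominated by another pure strategy of the same player, so the elimination stops.
Surviving strategies — Player 1: {High}; Player 2: {L}.

L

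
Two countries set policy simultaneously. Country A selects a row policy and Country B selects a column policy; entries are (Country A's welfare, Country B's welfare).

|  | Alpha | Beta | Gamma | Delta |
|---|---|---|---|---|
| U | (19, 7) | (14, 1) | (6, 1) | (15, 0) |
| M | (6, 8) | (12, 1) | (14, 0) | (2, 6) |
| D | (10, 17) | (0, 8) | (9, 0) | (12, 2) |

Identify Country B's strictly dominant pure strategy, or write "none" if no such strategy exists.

Alpha

Alpha vs Beta: U: 7>1, M: 8>1, D: 17>8.
Alpha vs Gamma: U: 7>1, M: 8>0, D: 17>0.
Alpha vs Delta: U: 7>0, M: 8>6, D: 17>2.
Alpha strictly beats every other strategy against every opponent action, so it is strictly dominant.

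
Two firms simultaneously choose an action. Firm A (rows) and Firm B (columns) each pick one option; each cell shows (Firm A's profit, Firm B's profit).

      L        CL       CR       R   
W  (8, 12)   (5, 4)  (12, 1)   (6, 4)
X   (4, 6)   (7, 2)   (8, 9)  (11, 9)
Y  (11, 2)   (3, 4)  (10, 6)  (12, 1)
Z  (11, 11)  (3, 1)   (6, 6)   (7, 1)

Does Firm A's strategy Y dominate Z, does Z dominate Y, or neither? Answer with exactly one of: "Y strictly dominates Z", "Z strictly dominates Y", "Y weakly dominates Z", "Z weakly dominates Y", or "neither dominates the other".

Y weakly dominates Z

Compare Y to Z across each choice by Firm B: L: 11=11, CL: 3=3, CR: 10>6, R: 12>7.
Y is at least as good everywhere and strictly better somewhere (tied only at L, CL), so Y weakly but not strictly dominates Z.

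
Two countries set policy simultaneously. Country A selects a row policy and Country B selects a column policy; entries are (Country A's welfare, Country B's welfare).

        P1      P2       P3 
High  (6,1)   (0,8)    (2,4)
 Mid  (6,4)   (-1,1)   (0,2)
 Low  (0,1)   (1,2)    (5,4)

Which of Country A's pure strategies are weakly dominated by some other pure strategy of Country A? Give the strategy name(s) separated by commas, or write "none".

Nothing dominates High: Mid at P2 (0>-1); Low at P1 (6>0).
Mid: dominated, since High does at least as well everywhere (P1: 6=6, P2: 0>-1, P3: 2>0).
Low: no other strategy beats it everywhere (High at P2 (1>0); Mid at P2 (1>-1)).

Mid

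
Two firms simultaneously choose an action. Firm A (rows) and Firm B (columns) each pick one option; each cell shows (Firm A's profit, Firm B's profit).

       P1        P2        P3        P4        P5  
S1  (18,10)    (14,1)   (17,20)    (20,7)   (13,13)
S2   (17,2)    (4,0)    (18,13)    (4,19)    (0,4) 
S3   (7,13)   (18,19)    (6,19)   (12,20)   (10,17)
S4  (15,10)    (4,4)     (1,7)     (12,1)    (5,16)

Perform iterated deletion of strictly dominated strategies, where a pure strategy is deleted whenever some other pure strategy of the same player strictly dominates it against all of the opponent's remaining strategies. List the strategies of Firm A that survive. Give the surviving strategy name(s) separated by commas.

Row S4 is eliminated: S1 beats it against every remaining column (P1: 18>15, P2: 14>4, P3: 17>1, P4: 20>12, P5: 13>5).
For Firm B, P3 strictly dominates P1 on the remaining rows (S1: 20>10, S2: 13>2, S3: 19>13); eliminate P1.
Column P2 is eliminated: P4 beats it against every remaining row (S1: 7>1, S2: 19>0, S3: 20>19).
For Firm A, S1 strictly dominates S3 on the remaining columns (P3: 17>6, P4: 20>12, P5: 13>10); eliminate S3.
For Firm B, P3 strictly dominates P5 on the remaining rows (S1: 20>13, S2: 13>4); eliminate P5.
Among the remaining strategies, none is strictly dominated by another pure strategy of the same player, so the elimination stops.
Surviving strategies — Firm A: {S1, S2}; Firm B: {P3, P4}.

S1, S2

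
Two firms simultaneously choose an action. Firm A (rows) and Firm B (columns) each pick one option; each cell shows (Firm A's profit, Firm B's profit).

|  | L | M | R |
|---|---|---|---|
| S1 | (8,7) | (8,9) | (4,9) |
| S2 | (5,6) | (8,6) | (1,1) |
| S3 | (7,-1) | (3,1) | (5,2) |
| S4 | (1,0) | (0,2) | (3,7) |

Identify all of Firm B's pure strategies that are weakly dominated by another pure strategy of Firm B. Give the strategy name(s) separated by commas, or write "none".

L: dominated, since M does at least as well everywhere (S1: 9>7, S2: 6=6, S3: 1>-1, S4: 2>0).
Nothing dominates M: L at S1 (9>7); R at S2 (6>1).
R is not dominated — it holds its own against L at S1 (9>7); M at S3 (2>1).

L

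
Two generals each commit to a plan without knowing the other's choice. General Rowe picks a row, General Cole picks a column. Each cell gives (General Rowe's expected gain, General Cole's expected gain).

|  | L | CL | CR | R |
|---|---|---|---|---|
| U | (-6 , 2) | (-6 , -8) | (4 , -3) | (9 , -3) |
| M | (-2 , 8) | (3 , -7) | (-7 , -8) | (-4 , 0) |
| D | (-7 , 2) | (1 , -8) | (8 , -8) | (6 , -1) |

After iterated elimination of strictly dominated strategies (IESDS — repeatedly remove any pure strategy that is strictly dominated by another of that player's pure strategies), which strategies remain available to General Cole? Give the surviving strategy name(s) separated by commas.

For General Cole, L strictly dominates CL on the remaining rows (U: 2>-8, M: 8>-7, D: 2>-8); eliminate CL.
Column CR is eliminated: L beats it against every remaining row (U: 2>-3, M: 8>-8, D: 2>-8).
For General Rowe, U strictly dominates D on the remaining columns (L: -6>-7, R: 9>6); eliminate D.
Column R is eliminated: L beats it against every remaining row (U: 2>-3, M: 8>0).
General Rowe's strategy U is strictly dominated by M (L: -2>-6) and is removed.
Among the remaining strategies, none is strictly dominated by another pure strategy of the same player, so the elimination stops.
Surviving strategies — General Rowe: {M}; General Cole: {L}.

L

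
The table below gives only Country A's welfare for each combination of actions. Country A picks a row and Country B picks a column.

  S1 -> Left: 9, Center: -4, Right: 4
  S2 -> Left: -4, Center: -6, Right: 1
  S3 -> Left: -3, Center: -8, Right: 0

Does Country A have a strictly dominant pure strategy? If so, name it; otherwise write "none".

S1

S1 vs S2: Left: 9>-4, Center: -4>-6, Right: 4>1.
S1 vs S3: Left: 9>-3, Center: -4>-8, Right: 4>0.
S1 strictly beats every other strategy against every opponent action, so it is strictly dominant.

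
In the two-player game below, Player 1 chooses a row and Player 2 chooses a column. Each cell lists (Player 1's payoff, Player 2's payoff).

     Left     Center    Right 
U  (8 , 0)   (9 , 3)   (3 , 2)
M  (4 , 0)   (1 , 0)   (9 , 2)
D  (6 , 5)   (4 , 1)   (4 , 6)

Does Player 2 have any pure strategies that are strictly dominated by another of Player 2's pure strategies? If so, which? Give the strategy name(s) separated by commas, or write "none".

Left: dominated, since Right does at least as well everywhere (U: 2>0, M: 2>0, D: 6>5).
Center: no other strategy beats it everywhere (Left at U (3>0); Right at U (3>2)).
Right is not dominated — it holds its own against Left at U (2>0); Center at M (2>0).

Left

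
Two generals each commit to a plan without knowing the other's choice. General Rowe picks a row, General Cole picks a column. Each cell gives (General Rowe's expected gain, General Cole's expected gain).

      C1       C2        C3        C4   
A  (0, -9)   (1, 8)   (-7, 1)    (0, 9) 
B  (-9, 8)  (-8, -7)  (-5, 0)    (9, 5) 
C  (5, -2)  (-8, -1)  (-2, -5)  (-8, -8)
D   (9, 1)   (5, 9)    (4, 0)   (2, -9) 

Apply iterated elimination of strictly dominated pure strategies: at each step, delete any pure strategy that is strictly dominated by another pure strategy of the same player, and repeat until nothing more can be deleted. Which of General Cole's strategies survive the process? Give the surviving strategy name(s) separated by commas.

Row A is eliminated: D beats it against every remaining column (C1: 9>0, C2: 5>1, C3: 4>-7, C4: 2>0).
For General Rowe, D strictly dominates C on the remaining columns (C1: 9>5, C2: 5>-8, C3: 4>-2, C4: 2>-8); eliminate C.
For General Cole, C1 strictly dominates C3 on the remaining rows (B: 8>0, D: 1>0); eliminate C3.
For General Cole, C1 strictly dominates C4 on the remaining rows (B: 8>5, D: 1>-9); eliminate C4.
For General Rowe, D strictly dominates B on the remaining columns (C1: 9>-9, C2: 5>-8); eliminate B.
Column C1 is eliminated: C2 beats it against every remaining row (D: 9>1).
Among the remaining strategies, none is strictly dominated by another pure strategy of the same player, so the elimination stops.
Surviving strategies — General Rowe: {D}; General Cole: {C2}.

C2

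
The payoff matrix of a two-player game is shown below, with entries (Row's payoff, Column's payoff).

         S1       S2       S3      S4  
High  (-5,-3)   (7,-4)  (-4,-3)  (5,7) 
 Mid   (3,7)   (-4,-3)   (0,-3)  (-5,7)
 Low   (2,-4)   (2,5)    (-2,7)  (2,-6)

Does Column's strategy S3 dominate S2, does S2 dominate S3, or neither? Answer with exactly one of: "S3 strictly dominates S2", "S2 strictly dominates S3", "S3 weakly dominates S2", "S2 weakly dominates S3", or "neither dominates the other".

S3 weakly dominates S2

S3's payoffs vs S2's, by Row's action — High: -3>-4, Mid: -3=-3, Low: 7>5.
S3 is at least as good everywhere and strictly better somewhere (tied only at Mid), so S3 weakly but not strictly dominates S2.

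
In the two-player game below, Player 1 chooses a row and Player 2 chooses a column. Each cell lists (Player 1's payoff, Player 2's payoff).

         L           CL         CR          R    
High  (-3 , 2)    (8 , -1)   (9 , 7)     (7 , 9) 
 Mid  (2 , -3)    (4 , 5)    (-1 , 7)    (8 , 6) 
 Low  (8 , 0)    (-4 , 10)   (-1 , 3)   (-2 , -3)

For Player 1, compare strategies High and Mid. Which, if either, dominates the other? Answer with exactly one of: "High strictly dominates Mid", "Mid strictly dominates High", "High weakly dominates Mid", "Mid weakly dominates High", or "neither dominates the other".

neither dominates the other

Compare High to Mid across each choice by Player 2: L: -3<2, CL: 8>4, CR: 9>-1, R: 7<8.
High does better at CL, CR but worse at L, R; neither strategy dominates the other.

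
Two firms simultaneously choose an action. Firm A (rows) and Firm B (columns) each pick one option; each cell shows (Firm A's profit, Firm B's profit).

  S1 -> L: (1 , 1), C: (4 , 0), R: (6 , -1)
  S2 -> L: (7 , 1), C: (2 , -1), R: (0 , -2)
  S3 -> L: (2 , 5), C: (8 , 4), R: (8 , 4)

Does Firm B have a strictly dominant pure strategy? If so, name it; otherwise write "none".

L vs C: S1: 1>0, S2: 1>-1, S3: 5>4.
L vs R: S1: 1>-1, S2: 1>-2, S3: 5>4.
L strictly beats every other strategy against every opponent action, so it is strictly dominant.

L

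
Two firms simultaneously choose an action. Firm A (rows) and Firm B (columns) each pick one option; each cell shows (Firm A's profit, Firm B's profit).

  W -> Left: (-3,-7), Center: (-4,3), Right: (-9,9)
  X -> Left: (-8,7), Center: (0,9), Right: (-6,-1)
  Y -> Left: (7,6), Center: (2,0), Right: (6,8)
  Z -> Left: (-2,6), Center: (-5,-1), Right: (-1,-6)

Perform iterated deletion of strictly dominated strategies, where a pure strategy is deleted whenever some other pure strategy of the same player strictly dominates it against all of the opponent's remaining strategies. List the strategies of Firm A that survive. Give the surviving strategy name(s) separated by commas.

Y

For Firm A, Y strictly dominates W on the remaining columns (Left: 7>-3, Center: 2>-4, Right: 6>-9); eliminate W.
For Firm A, Y strictly dominates X on the remaining columns (Left: 7>-8, Center: 2>0, Right: 6>-6); eliminate X.
For Firm A, Y strictly dominates Z on the remaining columns (Left: 7>-2, Center: 2>-5, Right: 6>-1); eliminate Z.
Firm B's strategy Left is strictly dominated by Right (Y: 8>6) and is removed.
Firm B's strategy Center is strictly dominated by Right (Y: 8>0) and is removed.
Among the remaining strategies, none is strictly dominated by another pure strategy of the same player, so the elimination stops.
Surviving strategies — Firm A: {Y}; Firm B: {Right}.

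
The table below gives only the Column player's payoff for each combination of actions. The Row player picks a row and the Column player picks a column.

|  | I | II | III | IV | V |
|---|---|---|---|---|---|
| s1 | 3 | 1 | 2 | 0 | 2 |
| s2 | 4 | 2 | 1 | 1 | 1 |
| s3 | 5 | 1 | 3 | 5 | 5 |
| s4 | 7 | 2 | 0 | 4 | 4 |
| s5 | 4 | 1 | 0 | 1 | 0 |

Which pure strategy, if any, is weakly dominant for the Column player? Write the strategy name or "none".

I vs II: s1: 3>1, s2: 4>2, s3: 5>1, s4: 7>2, s5: 4>1.
I vs III: s1: 3>2, s2: 4>1, s3: 5>3, s4: 7>0, s5: 4>0.
I vs IV: s1: 3>0, s2: 4>1, s3: 5=5, s4: 7>4, s5: 4>1.
I vs V: s1: 3>2, s2: 4>1, s3: 5=5, s4: 7>4, s5: 4>0.
I is at least as good as every other strategy against every opponent action, so it is weakly dominant.

I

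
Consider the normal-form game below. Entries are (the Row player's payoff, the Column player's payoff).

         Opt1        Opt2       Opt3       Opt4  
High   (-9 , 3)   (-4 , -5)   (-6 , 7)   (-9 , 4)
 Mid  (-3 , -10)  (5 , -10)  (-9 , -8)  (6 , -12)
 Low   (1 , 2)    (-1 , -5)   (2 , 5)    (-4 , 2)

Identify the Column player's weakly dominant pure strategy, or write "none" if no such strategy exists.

Opt3 vs Opt1: High: 7>3, Mid: -8>-10, Low: 5>2.
Opt3 vs Opt2: High: 7>-5, Mid: -8>-10, Low: 5>-5.
Opt3 vs Opt4: High: 7>4, Mid: -8>-12, Low: 5>2.
Opt3 is at least as good as every other strategy against every opponent action, so it is weakly dominant.

Opt3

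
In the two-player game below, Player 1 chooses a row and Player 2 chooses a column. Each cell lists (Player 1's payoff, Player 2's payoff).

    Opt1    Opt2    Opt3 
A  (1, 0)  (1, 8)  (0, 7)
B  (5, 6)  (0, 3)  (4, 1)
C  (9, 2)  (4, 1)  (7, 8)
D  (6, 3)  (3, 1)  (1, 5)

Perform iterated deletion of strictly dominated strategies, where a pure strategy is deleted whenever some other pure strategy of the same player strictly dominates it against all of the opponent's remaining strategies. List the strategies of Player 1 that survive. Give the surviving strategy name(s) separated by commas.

For Player 1, C strictly dominates A on the remaining columns (Opt1: 9>1, Opt2: 4>1, Opt3: 7>0); eliminate A.
Row B is eliminated: C beats it against every remaining column (Opt1: 9>5, Opt2: 4>0, Opt3: 7>4).
Row D is eliminated: C beats it against every remaining column (Opt1: 9>6, Opt2: 4>3, Opt3: 7>1).
Column Opt1 is eliminated: Opt3 beats it against every remaining row (C: 8>2).
Column Opt2 is eliminated: Opt3 beats it against every remaining row (C: 8>1).
Among the remaining strategies, none is strictly dominated by another pure strategy of the same player, so the elimination stops.
Surviving strategies — Player 1: {C}; Player 2: {Opt3}.

C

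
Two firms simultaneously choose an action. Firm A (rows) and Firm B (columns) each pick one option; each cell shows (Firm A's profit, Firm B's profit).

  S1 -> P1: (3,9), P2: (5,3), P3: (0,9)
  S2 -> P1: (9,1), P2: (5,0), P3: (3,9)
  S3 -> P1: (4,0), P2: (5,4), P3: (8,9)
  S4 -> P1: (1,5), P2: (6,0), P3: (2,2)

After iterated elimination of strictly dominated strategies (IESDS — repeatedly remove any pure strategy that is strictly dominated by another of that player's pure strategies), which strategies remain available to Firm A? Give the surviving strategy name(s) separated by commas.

S3

Column P2 is eliminated: P3 beats it against every remaining row (S1: 9>3, S2: 9>0, S3: 9>4, S4: 2>0).
For Firm A, S2 strictly dominates S1 on the remaining columns (P1: 9>3, P3: 3>0); eliminate S1.
For Firm A, S2 strictly dominates S4 on the remaining columns (P1: 9>1, P3: 3>2); eliminate S4.
Column P1 is eliminated: P3 beats it against every remaining row (S2: 9>1, S3: 9>0).
Firm A's strategy S2 is strictly dominated by S3 (P3: 8>3) and is removed.
Among the remaining strategies, none is strictly dominated by another pure strategy of the same player, so the elimination stops.
Surviving strategies — Firm A: {S3}; Firm B: {P3}.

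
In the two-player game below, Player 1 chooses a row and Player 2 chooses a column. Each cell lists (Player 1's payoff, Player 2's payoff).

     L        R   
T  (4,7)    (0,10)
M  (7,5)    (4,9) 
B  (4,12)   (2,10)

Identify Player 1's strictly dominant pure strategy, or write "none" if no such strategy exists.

M

M vs T: L: 7>4, R: 4>0.
M vs B: L: 7>4, R: 4>2.
M strictly beats every other strategy against every opponent action, so it is strictly dominant.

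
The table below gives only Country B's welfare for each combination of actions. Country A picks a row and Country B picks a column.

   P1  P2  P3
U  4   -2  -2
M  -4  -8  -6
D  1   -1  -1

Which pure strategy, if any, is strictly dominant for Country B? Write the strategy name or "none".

P1

P1 vs P2: U: 4>-2, M: -4>-8, D: 1>-1.
P1 vs P3: U: 4>-2, M: -4>-6, D: 1>-1.
P1 strictly beats every other strategy against every opponent action, so it is strictly dominant.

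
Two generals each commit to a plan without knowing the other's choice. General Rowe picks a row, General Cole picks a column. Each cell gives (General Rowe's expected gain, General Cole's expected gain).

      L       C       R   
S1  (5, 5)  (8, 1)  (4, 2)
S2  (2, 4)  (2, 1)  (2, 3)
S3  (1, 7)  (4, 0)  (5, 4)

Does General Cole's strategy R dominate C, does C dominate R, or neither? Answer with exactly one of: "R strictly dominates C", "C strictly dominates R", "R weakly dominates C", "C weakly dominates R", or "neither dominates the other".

Compare R to C across each opponent action: S1: 2>1, S2: 3>1, S3: 4>0.
R gives a strictly higher payoff against each opponent action, so R strictly dominates C.

R strictly dominates C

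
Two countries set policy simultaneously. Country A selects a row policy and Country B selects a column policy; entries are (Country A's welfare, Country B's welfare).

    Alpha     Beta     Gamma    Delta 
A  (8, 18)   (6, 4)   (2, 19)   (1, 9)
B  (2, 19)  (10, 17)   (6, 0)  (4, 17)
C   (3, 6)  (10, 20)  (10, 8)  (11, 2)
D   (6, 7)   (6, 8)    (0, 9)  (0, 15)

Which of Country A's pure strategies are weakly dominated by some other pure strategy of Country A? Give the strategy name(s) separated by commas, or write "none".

A: no other strategy beats it everywhere (B at Alpha (8>2); C at Alpha (8>3); D at Alpha (8>6)).
B: dominated, since C does at least as well everywhere (Alpha: 3>2, Beta: 10=10, Gamma: 10>6, Delta: 11>4).
Nothing dominates C: A at Beta (10>6); B at Alpha (3>2); D at Beta (10>6).
A weakly dominates D — Alpha: 8>6, Beta: 6=6, Gamma: 2>0, Delta: 1>0.

B, D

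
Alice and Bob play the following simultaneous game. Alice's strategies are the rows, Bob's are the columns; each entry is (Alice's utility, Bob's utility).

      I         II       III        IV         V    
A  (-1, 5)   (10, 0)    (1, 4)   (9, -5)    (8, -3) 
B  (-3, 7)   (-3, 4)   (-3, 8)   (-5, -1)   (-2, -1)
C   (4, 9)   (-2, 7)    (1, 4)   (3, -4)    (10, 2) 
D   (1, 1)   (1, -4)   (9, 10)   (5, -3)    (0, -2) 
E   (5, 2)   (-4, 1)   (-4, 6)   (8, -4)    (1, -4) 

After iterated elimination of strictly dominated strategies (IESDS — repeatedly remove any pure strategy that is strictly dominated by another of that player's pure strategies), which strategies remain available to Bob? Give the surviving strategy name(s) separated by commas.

I, III

Alice's strategy B is strictly dominated by A (I: -1>-3, II: 10>-3, III: 1>-3, IV: 9>-5, V: 8>-2) and is removed.
For Bob, I strictly dominates II on the remaining rows (A: 5>0, C: 9>7, D: 1>-4, E: 2>1); eliminate II.
Column IV is eliminated: I beats it against every remaining row (A: 5>-5, C: 9>-4, D: 1>-3, E: 2>-4).
Bob's strategy V is strictly dominated by I (A: 5>-3, C: 9>2, D: 1>-2, E: 2>-4) and is removed.
For Alice, D strictly dominates A on the remaining columns (I: 1>-1, III: 9>1); eliminate A.
Among the remaining strategies, none is strictly dominated by another pure strategy of the same player, so the elimination stops.
Surviving strategies — Alice: {C, D, E}; Bob: {I, III}.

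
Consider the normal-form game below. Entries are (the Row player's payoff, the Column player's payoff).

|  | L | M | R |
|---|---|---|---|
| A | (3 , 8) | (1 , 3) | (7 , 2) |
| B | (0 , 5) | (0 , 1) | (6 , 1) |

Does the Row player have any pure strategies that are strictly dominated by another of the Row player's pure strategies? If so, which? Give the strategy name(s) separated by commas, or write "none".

Nothing dominates A: B at L (3>0).
B is strictly dominated by A (L: 3>0, M: 1>0, R: 7>6).

B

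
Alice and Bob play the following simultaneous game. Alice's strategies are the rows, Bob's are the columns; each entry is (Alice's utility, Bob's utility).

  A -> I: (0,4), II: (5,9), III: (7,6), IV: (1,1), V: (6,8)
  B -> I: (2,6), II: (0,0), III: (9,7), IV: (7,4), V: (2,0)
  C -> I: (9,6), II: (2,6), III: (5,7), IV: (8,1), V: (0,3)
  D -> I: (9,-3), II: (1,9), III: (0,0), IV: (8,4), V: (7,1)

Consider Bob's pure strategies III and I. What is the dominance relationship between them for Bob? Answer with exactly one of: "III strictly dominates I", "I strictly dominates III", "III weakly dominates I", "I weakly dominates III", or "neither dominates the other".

Compare III to I across every action of Alice: A: 6>4, B: 7>6, C: 7>6, D: 0>-3.
III gives a strictly higher payoff against every action of Alice, so III strictly dominates I.

III strictly dominates I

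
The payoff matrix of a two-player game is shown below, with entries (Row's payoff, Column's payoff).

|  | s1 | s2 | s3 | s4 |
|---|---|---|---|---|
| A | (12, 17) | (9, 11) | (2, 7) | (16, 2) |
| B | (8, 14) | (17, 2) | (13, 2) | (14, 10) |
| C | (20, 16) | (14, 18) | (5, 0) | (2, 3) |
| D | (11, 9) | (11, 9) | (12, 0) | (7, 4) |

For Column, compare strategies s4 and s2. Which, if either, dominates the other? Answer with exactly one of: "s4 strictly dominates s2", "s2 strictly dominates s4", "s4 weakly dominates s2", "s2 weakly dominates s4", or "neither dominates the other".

Compare s4 to s2 across each choice by Row: A: 2<11, B: 10>2, C: 3<18, D: 4<9.
s4 does better at B but worse at A, C, D; neither strategy dominates the other.

neither dominates the other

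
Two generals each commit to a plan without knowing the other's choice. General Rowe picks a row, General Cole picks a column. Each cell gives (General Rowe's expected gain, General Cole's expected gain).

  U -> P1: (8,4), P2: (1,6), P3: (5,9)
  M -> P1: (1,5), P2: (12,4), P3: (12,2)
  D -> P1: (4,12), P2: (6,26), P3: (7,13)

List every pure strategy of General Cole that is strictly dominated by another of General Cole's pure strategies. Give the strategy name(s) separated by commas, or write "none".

none

P1 is not dominated — it holds its own against P2 at M (5>4); P3 at M (5>2).
P2: no other strategy beats it everywhere (P1 at U (6>4); P3 at M (4>2)).
P3 is not dominated — it holds its own against P1 at U (9>4); P2 at U (9>6).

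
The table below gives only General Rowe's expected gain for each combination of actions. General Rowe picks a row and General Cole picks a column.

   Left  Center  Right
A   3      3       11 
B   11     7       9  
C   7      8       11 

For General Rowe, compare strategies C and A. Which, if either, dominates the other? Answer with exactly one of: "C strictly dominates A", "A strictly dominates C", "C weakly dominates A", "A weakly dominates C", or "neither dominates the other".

Compare C to A across each opponent action: Left: 7>3, Center: 8>3, Right: 11=11.
C is at least as good everywhere and strictly better somewhere (tied only at Right), so C weakly but not strictly dominates A.

C weakly dominates A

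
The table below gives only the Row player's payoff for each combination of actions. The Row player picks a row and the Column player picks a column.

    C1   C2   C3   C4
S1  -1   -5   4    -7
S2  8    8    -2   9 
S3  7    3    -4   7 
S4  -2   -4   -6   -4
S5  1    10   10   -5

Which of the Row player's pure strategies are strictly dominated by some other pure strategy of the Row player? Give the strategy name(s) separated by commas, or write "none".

S1, S3, S4

S1: dominated, since S5 does at least as well everywhere (C1: 1>-1, C2: 10>-5, C3: 10>4, C4: -5>-7).
S2 is not dominated — it holds its own against S1 at C1 (8>-1); S3 at C1 (8>7); S4 at C1 (8>-2); S5 at C1 (8>1).
S2 strictly dominates S3 — C1: 8>7, C2: 8>3, C3: -2>-4, C4: 9>7.
S4: dominated, since S2 does at least as well everywhere (C1: 8>-2, C2: 8>-4, C3: -2>-6, C4: 9>-4).
S5 is not dominated — it holds its own against S1 at C1 (1>-1); S2 at C2 (10>8); S3 at C2 (10>3); S4 at C1 (1>-2).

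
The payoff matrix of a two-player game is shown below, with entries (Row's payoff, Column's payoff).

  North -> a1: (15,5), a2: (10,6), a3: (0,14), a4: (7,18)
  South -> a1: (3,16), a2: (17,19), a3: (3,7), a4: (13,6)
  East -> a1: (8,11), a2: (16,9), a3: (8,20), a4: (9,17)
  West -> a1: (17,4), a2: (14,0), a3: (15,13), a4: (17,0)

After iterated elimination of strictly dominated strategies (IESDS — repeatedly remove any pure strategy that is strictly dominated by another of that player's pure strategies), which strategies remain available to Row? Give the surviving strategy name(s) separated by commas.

Row North is eliminated: West beats it against every remaining column (a1: 17>15, a2: 14>10, a3: 15>0, a4: 17>7).
Column a4 is eliminated: a3 beats it against every remaining row (South: 7>6, East: 20>17, West: 13>0).
Among the remaining strategies, none is strictly dominated by another pure strategy of the same player, so the elimination stops.
Surviving strategies — Row: {South, East, West}; Column: {a1, a2, a3}.

South, East, West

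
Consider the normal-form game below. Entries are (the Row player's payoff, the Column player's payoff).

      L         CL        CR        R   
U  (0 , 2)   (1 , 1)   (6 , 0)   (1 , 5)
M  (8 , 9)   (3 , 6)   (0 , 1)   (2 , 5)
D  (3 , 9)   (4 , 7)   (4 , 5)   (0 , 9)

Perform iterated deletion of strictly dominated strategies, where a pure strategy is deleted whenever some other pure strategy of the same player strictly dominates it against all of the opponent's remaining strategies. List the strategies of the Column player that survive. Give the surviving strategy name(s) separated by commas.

L

The Column player's strategy CL is strictly dominated by L (U: 2>1, M: 9>6, D: 9>7) and is removed.
Column CR is eliminated: L beats it against every remaining row (U: 2>0, M: 9>1, D: 9>5).
Row U is eliminated: M beats it against every remaining column (L: 8>0, R: 2>1).
The Row player's strategy D is strictly dominated by M (L: 8>3, R: 2>0) and is removed.
Column R is eliminated: L beats it against every remaining row (M: 9>5).
Among the remaining strategies, none is strictly dominated by another pure strategy of the same player, so the elimination stops.
Surviving strategies — the Row player: {M}; the Column player: {L}.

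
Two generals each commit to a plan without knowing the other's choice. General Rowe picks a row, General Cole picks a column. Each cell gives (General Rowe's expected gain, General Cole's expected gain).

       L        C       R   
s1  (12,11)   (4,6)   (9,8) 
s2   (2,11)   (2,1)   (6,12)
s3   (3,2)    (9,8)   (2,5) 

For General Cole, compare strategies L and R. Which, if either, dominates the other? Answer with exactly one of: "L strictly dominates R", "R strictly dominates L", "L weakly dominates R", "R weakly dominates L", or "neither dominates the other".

neither dominates the other

Compare L to R across every action of General Rowe: s1: 11>8, s2: 11<12, s3: 2<5.
L does better at s1 but worse at s2, s3; neither strategy dominates the other.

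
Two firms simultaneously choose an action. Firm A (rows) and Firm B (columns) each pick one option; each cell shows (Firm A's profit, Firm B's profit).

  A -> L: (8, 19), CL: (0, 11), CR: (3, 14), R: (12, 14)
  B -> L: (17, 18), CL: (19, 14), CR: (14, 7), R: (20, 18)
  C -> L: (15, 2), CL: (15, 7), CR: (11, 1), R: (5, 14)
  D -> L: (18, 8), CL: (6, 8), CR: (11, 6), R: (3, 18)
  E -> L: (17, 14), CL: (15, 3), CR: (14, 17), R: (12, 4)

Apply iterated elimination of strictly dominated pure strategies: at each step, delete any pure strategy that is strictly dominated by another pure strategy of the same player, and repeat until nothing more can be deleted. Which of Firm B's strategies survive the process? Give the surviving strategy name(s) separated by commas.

For Firm A, B strictly dominates A on the remaining columns (L: 17>8, CL: 19>0, CR: 14>3, R: 20>12); eliminate A.
Row C is eliminated: B beats it against every remaining column (L: 17>15, CL: 19>15, CR: 14>11, R: 20>5).
For Firm B, R strictly dominates CL on the remaining rows (B: 18>14, D: 18>8, E: 4>3); eliminate CL.
Among the remaining strategies, none is strictly dominated by another pure strategy of the same player, so the elimination stops.
Surviving strategies — Firm A: {B, D, E}; Firm B: {L, CR, R}.

L, CR, R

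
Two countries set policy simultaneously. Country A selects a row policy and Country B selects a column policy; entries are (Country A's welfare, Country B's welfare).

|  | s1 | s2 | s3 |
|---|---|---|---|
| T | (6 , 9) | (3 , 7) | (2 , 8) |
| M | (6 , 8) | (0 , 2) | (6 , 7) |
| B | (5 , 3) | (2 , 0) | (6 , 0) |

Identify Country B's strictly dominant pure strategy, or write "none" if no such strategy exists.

s1

s1 vs s2: T: 9>7, M: 8>2, B: 3>0.
s1 vs s3: T: 9>8, M: 8>7, B: 3>0.
s1 strictly beats every other strategy against every opponent action, so it is strictly dominant.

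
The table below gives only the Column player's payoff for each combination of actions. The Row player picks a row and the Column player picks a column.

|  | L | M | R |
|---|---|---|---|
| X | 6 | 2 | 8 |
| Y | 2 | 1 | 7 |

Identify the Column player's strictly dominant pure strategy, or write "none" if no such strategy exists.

R

R vs L: X: 8>6, Y: 7>2.
R vs M: X: 8>2, Y: 7>1.
R strictly beats every other strategy against every opponent action, so it is strictly dominant.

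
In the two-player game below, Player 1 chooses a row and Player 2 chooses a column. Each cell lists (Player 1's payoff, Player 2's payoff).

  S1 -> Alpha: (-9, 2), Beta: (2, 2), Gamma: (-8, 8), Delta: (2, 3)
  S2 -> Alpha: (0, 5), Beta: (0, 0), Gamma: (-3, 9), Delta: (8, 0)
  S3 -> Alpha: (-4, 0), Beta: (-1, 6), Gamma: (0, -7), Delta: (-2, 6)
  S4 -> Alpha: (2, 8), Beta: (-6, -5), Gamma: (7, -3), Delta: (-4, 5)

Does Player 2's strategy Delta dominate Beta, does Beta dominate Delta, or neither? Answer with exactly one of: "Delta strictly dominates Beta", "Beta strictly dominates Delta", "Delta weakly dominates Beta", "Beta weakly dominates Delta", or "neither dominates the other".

Delta weakly dominates Beta

Compare Delta to Beta across each choice by Player 1: S1: 3>2, S2: 0=0, S3: 6=6, S4: 5>-5.
Delta is at least as good everywhere and strictly better somewhere (tied only at S2, S3), so Delta weakly but not strictly dominates Beta.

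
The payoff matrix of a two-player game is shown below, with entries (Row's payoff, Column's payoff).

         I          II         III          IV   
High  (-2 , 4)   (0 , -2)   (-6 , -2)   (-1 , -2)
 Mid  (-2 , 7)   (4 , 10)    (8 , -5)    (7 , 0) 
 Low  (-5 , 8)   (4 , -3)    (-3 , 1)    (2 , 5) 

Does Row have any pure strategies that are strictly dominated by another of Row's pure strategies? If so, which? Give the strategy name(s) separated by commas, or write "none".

High is not dominated — it holds its own against Mid at I (-2=-2); Low at I (-2>-5).
Nothing dominates Mid: High at I (-2=-2); Low at I (-2>-5).
Low is not dominated — it holds its own against High at II (4>0); Mid at II (4=4).

none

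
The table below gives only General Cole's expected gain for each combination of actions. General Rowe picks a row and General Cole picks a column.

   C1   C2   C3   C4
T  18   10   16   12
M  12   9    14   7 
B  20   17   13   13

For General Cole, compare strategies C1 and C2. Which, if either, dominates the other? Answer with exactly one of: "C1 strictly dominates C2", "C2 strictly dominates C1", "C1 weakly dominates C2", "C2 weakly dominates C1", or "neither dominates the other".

C1 strictly dominates C2

Compare C1 to C2 across every action of General Rowe: T: 18>10, M: 12>9, B: 20>17.
Every comparison favours C1, so C1 strictly dominates C2.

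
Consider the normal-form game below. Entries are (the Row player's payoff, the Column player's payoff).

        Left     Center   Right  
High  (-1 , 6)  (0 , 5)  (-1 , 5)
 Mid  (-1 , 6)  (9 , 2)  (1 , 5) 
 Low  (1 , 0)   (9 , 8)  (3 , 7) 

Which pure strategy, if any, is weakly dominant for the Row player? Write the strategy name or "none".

Low

Low vs High: Left: 1>-1, Center: 9>0, Right: 3>-1.
Low vs Mid: Left: 1>-1, Center: 9=9, Right: 3>1.
Low is at least as good as every other strategy against every opponent action, so it is weakly dominant.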